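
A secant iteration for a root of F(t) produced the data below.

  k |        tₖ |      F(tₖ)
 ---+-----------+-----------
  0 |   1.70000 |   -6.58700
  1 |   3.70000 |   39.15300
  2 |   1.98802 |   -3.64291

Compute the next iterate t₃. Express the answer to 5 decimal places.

2.13375

t₃ = 1.98802 − (-3.64291)·(1.98802 − 3.70000) / (-3.64291 − 39.15300)
   = 1.98802 − (6.2365891)/(-42.7959100) = 2.1337486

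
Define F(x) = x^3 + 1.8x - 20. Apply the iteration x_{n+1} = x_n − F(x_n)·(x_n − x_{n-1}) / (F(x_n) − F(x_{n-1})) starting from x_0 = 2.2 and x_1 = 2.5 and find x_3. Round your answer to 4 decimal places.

2.4939

F(2.2) = -5.392000, F(2.5) = 0.125000
x_2 = 2.500000 − 0.125000·(2.500000 − 2.200000) / (0.125000 − (-5.392000)) = 2.500000 − (0.037500)/(5.517000) = 2.493203
F(2.493203) = -0.014336
x_3 = 2.493203 − (-0.014336)·(2.493203 − 2.500000) / (-0.014336 − 0.125000) = 2.493203 − (0.000097)/(-0.139336) = 2.493902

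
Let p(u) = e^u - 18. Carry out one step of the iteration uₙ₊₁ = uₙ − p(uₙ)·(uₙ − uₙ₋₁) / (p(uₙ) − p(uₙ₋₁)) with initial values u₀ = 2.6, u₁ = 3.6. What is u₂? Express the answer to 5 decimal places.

2.79608

p(2.6) = -4.5362620, p(3.6) = 18.5982344
u₂ = 3.6000000 − 18.5982344·(3.6000000 − 2.6000000) / (18.5982344 − (-4.5362620)) = 3.6000000 − (18.5982344)/(23.1344964) = 2.7960822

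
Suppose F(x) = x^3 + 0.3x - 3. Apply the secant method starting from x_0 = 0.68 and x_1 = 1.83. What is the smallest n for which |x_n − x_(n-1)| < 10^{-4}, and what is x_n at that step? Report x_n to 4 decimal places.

n = 7, x_n = 1.3730

F(0.68) = -2.481568, F(1.83) = 3.677487
x_2 = 1.830000 − 3.677487·(1.150000)/(6.159055) = 1.143351;  |Δ| = 0.686649
F(1.143351) = -1.162348
x_3 = 1.143351 − (-1.162348)·(-0.686649)/(-4.839835) = 1.308258;  |Δ| = 0.164908
F(1.308258) = -0.368386
x_4 = 1.308258 − (-0.368386)·(0.164908)/(0.793962) = 1.384773;  |Δ| = 0.076515
F(1.384773) = 0.070867
x_5 = 1.384773 − 0.070867·(0.076515)/(0.439253) = 1.372428;  |Δ| = 0.012344
F(1.372428) = -0.003220
x_6 = 1.372428 − (-0.003220)·(-0.012344)/(-0.074087) = 1.372965;  |Δ| = 0.000537
F(1.372965) = -0.000026
x_7 = 1.372965 − (-0.000026)·(0.000537)/(0.003194) = 1.372969;  |Δ| = 0.000004
|x_7 − x_6| = 0.000004 < 10^{-4}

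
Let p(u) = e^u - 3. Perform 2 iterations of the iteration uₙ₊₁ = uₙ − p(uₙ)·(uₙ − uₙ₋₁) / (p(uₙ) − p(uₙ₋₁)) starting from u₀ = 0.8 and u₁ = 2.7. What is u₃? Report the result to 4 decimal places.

p(0.8) = -0.774459, p(2.7) = 11.879732
u₂ = 2.700000 − 11.879732·(2.700000 − 0.800000) / (11.879732 − (-0.774459)) = 2.700000 − (22.571490)/(12.654191) = 0.916283
p(0.916283) = -0.500018
u₃ = 0.916283 − (-0.500018)·(0.916283 − 2.700000) / (-0.500018 − 11.879732) = 0.916283 − (0.891891)/(-12.379750) = 0.988328

0.9883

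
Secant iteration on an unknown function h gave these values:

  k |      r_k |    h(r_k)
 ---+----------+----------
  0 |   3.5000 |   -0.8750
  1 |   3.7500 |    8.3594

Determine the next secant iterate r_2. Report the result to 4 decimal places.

r_2 = 3.7500 − 8.3594·(3.7500 − 3.5000) / (8.3594 − (-0.8750))
   = 3.7500 − (2.089850)/(9.234400) = 3.523689

3.5237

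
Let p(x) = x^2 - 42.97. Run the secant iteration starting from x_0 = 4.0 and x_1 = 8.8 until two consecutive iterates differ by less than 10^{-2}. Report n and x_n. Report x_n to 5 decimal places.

p(4.0) = -26.9700000, p(8.8) = 34.4700000
x_2 = 8.8000000 − 34.4700000·(4.8000000)/(61.4400000) = 6.1070313;  |Δ| = 2.6929688
p(6.1070313) = -5.6741693
x_3 = 6.1070313 − (-5.6741693)·(-2.6929688)/(-40.1441693) = 6.4876684;  |Δ| = 0.3806371
p(6.4876684) = -0.8801592
x_4 = 6.4876684 − (-0.8801592)·(0.3806371)/(4.7940101) = 6.5575517;  |Δ| = 0.0698833
p(6.5575517) = 0.0314839
x_5 = 6.5575517 − 0.0314839·(0.0698833)/(0.9116431) = 6.5551382;  |Δ| = 0.0024134
|x_5 − x_4| = 0.0024134 < 10^{-2}

n = 5, x_n = 6.55514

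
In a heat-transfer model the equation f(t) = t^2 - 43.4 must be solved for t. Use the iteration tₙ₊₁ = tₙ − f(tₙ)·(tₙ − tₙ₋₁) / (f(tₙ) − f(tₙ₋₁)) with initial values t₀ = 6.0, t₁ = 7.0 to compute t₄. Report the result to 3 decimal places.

f(6.0) = -7.40000, f(7.0) = 5.60000
t₂ = 7.00000 − 5.60000·(7.00000 − 6.00000) / (5.60000 − (-7.40000)) = 7.00000 − (5.60000)/(13.00000) = 6.56923
f(6.56923) = -0.24521
t₃ = 6.56923 − (-0.24521)·(6.56923 − 7.00000) / (-0.24521 − 5.60000) = 6.56923 − (0.10563)/(-5.84521) = 6.58730
f(6.58730) = -0.00746
t₄ = 6.58730 − (-0.00746)·(6.58730 − 6.56923) / (-0.00746 − (-0.24521)) = 6.58730 − (-0.00013)/(0.23775) = 6.58787

6.588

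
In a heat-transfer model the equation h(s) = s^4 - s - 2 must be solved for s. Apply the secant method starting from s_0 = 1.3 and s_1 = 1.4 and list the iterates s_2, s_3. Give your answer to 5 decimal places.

h(1.3) = -0.4439000, h(1.4) = 0.4416000
s_2 = 1.4000000 − 0.4416000·(1.4000000 − 1.3000000) / (0.4416000 − (-0.4439000)) = 1.4000000 − (0.0441600)/(0.8855000) = 1.3501299
h(1.3501299) = -0.0273453
s_3 = 1.3501299 − (-0.0273453)·(1.3501299 − 1.4000000) / (-0.0273453 − 0.4416000) = 1.3501299 − (0.0013637)/(-0.4689453) = 1.3530379

1.35013, 1.35304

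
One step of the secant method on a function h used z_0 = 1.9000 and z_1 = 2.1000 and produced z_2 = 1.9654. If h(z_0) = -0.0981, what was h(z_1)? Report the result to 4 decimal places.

The secant line through (1.9000, -0.0981) and (2.1000, h(z_1)) crosses zero at z_2 = 1.9654.
So (1.9000, -0.0981), (2.1000, h(z_1)), (1.9654, 0) are collinear:
h(z_1) = -0.0981 · (2.1000 − 1.9654) / (1.9000 − 1.9654) = -0.0981 · (0.134600)/(-0.065400) = 0.201900

0.2019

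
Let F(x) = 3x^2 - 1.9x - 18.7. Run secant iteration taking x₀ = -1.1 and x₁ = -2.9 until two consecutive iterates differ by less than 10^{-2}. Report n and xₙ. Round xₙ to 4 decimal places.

F(-1.1) = -12.980000, F(-2.9) = 12.040000
x₂ = -2.900000 − 12.040000·(-1.800000)/(25.020000) = -2.033813;  |Δ| = 0.866187
F(-2.033813) = -2.426570
x₃ = -2.033813 − (-2.426570)·(0.866187)/(-14.466570) = -2.179104;  |Δ| = 0.145291
F(-2.179104) = -0.314219
x₄ = -2.179104 − (-0.314219)·(-0.145291)/(2.112351) = -2.200717;  |Δ| = 0.021613
F(-2.200717) = 0.010822
x₅ = -2.200717 − 0.010822·(-0.021613)/(0.325041) = -2.199997;  |Δ| = 0.000720
|x₅ − x₄| = 0.000720 < 10^{-2}

n = 5, xₙ = -2.2000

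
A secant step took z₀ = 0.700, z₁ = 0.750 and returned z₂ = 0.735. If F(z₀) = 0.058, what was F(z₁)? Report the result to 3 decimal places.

-0.025

The secant line through (0.700, 0.058) and (0.750, F(z₁)) crosses zero at z₂ = 0.735.
So (0.700, 0.058), (0.750, F(z₁)), (0.735, 0) are collinear:
F(z₁) = 0.058 · (0.750 − 0.735) / (0.700 − 0.735) = 0.058 · (0.01500)/(-0.03500) = -0.02486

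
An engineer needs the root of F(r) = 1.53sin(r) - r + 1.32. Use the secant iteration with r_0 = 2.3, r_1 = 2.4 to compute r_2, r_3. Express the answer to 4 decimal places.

F(2.3) = 0.160929, F(2.4) = -0.046541
r_2 = 2.400000 − (-0.046541)·(2.400000 − 2.300000) / (-0.046541 − 0.160929) = 2.400000 − (-0.004654)/(-0.207470) = 2.377567
F(2.377567) = 0.000938
r_3 = 2.377567 − 0.000938·(2.377567 − 2.400000) / (0.000938 − (-0.046541)) = 2.377567 − (-0.000021)/(0.047480) = 2.378011

2.3776, 2.3780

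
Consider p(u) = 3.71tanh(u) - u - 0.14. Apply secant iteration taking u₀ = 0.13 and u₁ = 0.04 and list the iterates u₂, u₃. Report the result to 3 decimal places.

p(0.13) = 0.20960, p(0.04) = -0.03168
u₂ = 0.04000 − (-0.03168)·(0.04000 − 0.13000) / (-0.03168 − 0.20960) = 0.04000 − (0.00285)/(-0.24128) = 0.05182
p(0.05182) = 0.00025
u₃ = 0.05182 − 0.00025·(0.05182 − 0.04000) / (0.00025 − (-0.03168)) = 0.05182 − (0.00000)/(0.03193) = 0.05172

0.052, 0.052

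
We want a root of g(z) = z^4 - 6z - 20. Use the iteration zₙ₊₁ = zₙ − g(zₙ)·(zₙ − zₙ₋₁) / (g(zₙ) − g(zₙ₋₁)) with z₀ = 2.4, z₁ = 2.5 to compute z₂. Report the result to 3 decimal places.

2.423

g(2.4) = -1.22240, g(2.5) = 4.06250
z₂ = 2.50000 − 4.06250·(2.50000 − 2.40000) / (4.06250 − (-1.22240)) = 2.50000 − (0.40625)/(5.28490) = 2.42313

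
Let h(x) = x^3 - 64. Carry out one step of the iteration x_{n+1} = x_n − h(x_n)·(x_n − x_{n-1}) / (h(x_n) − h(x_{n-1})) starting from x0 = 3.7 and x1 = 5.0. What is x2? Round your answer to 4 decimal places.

3.9334

h(3.7) = -13.347000, h(5.0) = 61.000000
x2 = 5.000000 − 61.000000·(5.000000 − 3.700000) / (61.000000 − (-13.347000)) = 5.000000 − (79.300000)/(74.347000) = 3.933380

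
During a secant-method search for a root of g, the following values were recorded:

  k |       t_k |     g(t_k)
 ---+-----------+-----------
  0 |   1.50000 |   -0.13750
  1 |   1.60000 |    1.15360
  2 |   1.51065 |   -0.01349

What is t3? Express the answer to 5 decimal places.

1.51168

t3 = 1.51065 − (-0.01349)·(1.51065 − 1.60000) / (-0.01349 − 1.15360)
   = 1.51065 − (0.0012053)/(-1.1670900) = 1.5116828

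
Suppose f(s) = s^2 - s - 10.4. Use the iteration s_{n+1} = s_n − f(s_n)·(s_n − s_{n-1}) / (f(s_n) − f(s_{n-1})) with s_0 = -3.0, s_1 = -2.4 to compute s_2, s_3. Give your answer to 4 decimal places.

-2.7500, -2.7642

f(-3.0) = 1.600000, f(-2.4) = -2.240000
s_2 = -2.400000 − (-2.240000)·(-2.400000 − (-3.000000)) / (-2.240000 − 1.600000) = -2.400000 − (-1.344000)/(-3.840000) = -2.750000
f(-2.750000) = -0.087500
s_3 = -2.750000 − (-0.087500)·(-2.750000 − (-2.400000)) / (-0.087500 − (-2.240000)) = -2.750000 − (0.030625)/(2.152500) = -2.764228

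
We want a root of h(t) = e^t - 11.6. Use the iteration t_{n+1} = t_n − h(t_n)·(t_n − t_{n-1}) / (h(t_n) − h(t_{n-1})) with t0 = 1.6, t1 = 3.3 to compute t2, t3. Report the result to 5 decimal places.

2.10993, 2.32141

h(1.6) = -6.6469676, h(3.3) = 15.5126389
t2 = 3.3000000 − 15.5126389·(3.3000000 − 1.6000000) / (15.5126389 − (-6.6469676)) = 3.3000000 − (26.3714862)/(22.1596065) = 2.1099299
h(2.1099299) = -3.3523373
t3 = 2.1099299 − (-3.3523373)·(2.1099299 − 3.3000000) / (-3.3523373 − 15.5126389) = 2.1099299 − (3.9895165)/(-18.8649762) = 2.3214073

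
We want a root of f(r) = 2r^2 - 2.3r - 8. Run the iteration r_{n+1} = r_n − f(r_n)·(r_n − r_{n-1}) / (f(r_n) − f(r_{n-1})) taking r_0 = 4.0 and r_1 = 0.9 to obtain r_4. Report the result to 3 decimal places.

f(4.0) = 14.80000, f(0.9) = -8.45000
r_2 = 0.90000 − (-8.45000)·(0.90000 − 4.00000) / (-8.45000 − 14.80000) = 0.90000 − (26.19500)/(-23.25000) = 2.02667
f(2.02667) = -4.44658
r_3 = 2.02667 − (-4.44658)·(2.02667 − 0.90000) / (-4.44658 − (-8.45000)) = 2.02667 − (-5.00981)/(4.00342) = 3.27805
f(3.27805) = 5.95170
r_4 = 3.27805 − 5.95170·(3.27805 − 2.02667) / (5.95170 − (-4.44658)) = 3.27805 − (7.44785)/(10.39827) = 2.56179

2.562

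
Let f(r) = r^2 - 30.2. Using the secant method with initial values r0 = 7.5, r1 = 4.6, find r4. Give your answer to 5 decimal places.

5.49527

f(7.5) = 26.0500000, f(4.6) = -9.0400000
r2 = 4.6000000 − (-9.0400000)·(4.6000000 − 7.5000000) / (-9.0400000 − 26.0500000) = 4.6000000 − (26.2160000)/(-35.0900000) = 5.3471074
f(5.3471074) = -1.6084420
r3 = 5.3471074 − (-1.6084420)·(5.3471074 − 4.6000000) / (-1.6084420 − (-9.0400000)) = 5.3471074 − (-1.2016790)/(7.4315580) = 5.5088069
f(5.5088069) = 0.1469536
r4 = 5.5088069 − 0.1469536·(5.5088069 − 5.3471074) / (0.1469536 − (-1.6084420)) = 5.5088069 − (0.0237623)/(1.7553956) = 5.4952702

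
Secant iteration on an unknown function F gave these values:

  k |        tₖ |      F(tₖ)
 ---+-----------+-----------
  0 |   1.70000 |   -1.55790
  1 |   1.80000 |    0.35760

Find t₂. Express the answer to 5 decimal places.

t₂ = 1.80000 − 0.35760·(1.80000 − 1.70000) / (0.35760 − (-1.55790))
   = 1.80000 − (0.0357600)/(1.9155000) = 1.7813312

1.78133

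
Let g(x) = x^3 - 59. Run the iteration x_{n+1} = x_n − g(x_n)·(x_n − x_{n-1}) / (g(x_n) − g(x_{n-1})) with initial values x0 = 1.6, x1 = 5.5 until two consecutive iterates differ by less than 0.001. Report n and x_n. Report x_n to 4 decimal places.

g(1.6) = -54.904000, g(5.5) = 107.375000
x2 = 5.500000 − 107.375000·(3.900000)/(162.279000) = 2.919491;  |Δ| = 2.580509
g(2.919491) = -34.115942
x3 = 2.919491 − (-34.115942)·(-2.580509)/(-141.490942) = 3.541697;  |Δ| = 0.622206
g(3.541697) = -14.574326
x4 = 3.541697 − (-14.574326)·(0.622206)/(19.541616) = 4.005744;  |Δ| = 0.464047
g(4.005744) = 5.276095
x5 = 4.005744 − 5.276095·(0.464047)/(19.850421) = 3.882403;  |Δ| = 0.123340
g(3.882403) = -0.480315
x6 = 3.882403 − (-0.480315)·(-0.123340)/(-5.756410) = 3.892695;  |Δ| = 0.010292
g(3.892695) = -0.013706
x7 = 3.892695 − (-0.013706)·(0.010292)/(0.466609) = 3.892997;  |Δ| = 0.000302
|x7 − x6| = 0.000302 < 0.001

n = 7, x_n = 3.8930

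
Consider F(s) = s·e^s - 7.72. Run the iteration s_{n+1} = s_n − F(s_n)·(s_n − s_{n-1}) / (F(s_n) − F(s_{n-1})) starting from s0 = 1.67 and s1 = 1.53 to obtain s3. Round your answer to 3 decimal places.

1.584

F(1.67) = 1.15132, F(1.53) = -0.65419
s2 = 1.53000 − (-0.65419)·(1.53000 − 1.67000) / (-0.65419 − 1.15132) = 1.53000 − (0.09159)/(-1.80551) = 1.58073
F(1.58073) = -0.04007
s3 = 1.58073 − (-0.04007)·(1.58073 − 1.53000) / (-0.04007 − (-0.65419)) = 1.58073 − (-0.00203)/(0.61412) = 1.58404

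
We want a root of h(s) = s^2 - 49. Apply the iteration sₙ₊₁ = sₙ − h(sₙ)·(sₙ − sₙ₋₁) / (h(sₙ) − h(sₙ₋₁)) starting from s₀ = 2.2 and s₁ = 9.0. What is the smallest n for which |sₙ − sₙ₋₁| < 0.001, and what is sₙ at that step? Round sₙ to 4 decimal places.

h(2.2) = -44.160000, h(9.0) = 32.000000
s₂ = 9.000000 − 32.000000·(6.800000)/(76.160000) = 6.142857;  |Δ| = 2.857143
h(6.142857) = -11.265306
s₃ = 6.142857 − (-11.265306)·(-2.857143)/(-43.265306) = 6.886792;  |Δ| = 0.743935
h(6.886792) = -1.572090
s₄ = 6.886792 − (-1.572090)·(0.743935)/(9.693216) = 7.007447;  |Δ| = 0.120655
h(7.007447) = 0.104317
s₅ = 7.007447 − 0.104317·(0.120655)/(1.676407) = 6.999939;  |Δ| = 0.007508
h(6.999939) = -0.000849
s₆ = 6.999939 − (-0.000849)·(-0.007508)/(-0.105166) = 7.000000;  |Δ| = 0.000061
|s₆ − s₅| = 0.000061 < 0.001

n = 6, sₙ = 7.0000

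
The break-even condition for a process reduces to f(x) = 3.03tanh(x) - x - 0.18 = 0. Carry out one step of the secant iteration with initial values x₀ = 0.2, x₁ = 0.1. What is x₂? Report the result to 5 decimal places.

0.08878

f(0.2) = 0.2180472, f(0.1) = 0.0219940
x₂ = 0.1000000 − 0.0219940·(0.1000000 − 0.2000000) / (0.0219940 − 0.2180472) = 0.1000000 − (-0.0021994)/(-0.1960532) = 0.0887816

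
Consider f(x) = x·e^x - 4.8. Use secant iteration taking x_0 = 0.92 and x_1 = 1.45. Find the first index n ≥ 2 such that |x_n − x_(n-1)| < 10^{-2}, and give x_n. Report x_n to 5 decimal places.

n = 4, x_n = 1.30367

f(0.92) = -2.4914528, f(1.45) = 1.3815160
x_2 = 1.4500000 − 1.3815160·(0.5300000)/(3.8729689) = 1.2609452;  |Δ| = 0.1890548
f(1.2609452) = -0.3504333
x_3 = 1.2609452 − (-0.3504333)·(-0.1890548)/(-1.7319493) = 1.2991975;  |Δ| = 0.0382523
f(1.2991975) = -0.0366831
x_4 = 1.2991975 − (-0.0366831)·(0.0382523)/(0.3137502) = 1.3036699;  |Δ| = 0.0044724
|x_4 − x_3| = 0.0044724 < 10^{-2}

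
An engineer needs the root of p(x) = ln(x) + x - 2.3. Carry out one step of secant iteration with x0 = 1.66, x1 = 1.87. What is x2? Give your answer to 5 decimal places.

p(1.66) = -0.1331824, p(1.87) = 0.1959384
x2 = 1.8700000 − 0.1959384·(1.8700000 − 1.6600000) / (0.1959384 − (-0.1331824)) = 1.8700000 − (0.0411471)/(0.3291208) = 1.7449788

1.74498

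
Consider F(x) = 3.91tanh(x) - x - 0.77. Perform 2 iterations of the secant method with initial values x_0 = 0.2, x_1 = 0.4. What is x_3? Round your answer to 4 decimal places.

F(0.2) = -0.198262, F(0.4) = 0.315600
x_2 = 0.400000 − 0.315600·(0.400000 − 0.200000) / (0.315600 − (-0.198262)) = 0.400000 − (0.063120)/(0.513863) = 0.277166
F(0.277166) = 0.009628
x_3 = 0.277166 − 0.009628·(0.277166 − 0.400000) / (0.009628 − 0.315600) = 0.277166 − (-0.001183)/(-0.305972) = 0.273300

0.2733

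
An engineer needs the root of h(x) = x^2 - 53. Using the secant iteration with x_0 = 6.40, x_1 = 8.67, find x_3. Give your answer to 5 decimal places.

7.27300

h(6.40) = -12.0400000, h(8.67) = 22.1689000
x_2 = 8.6700000 − 22.1689000·(8.6700000 − 6.4000000) / (22.1689000 − (-12.0400000)) = 8.6700000 − (50.3234030)/(34.2089000) = 7.1989383
h(7.1989383) = -1.1752875
x_3 = 7.1989383 − (-1.1752875)·(7.1989383 − 8.6700000) / (-1.1752875 − 22.1689000) = 7.1989383 − (1.7289205)/(-23.3441875) = 7.2730004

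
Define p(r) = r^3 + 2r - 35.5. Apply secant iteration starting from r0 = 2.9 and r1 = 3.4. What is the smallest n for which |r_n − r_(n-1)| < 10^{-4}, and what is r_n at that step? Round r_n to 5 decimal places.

p(2.9) = -5.3110000, p(3.4) = 10.6040000
r2 = 3.4000000 − 10.6040000·(0.5000000)/(15.9150000) = 3.0668552;  |Δ| = 0.3331448
p(3.0668552) = -0.5206748
r3 = 3.0668552 − (-0.5206748)·(-0.3331448)/(-11.1246748) = 3.0824475;  |Δ| = 0.0155924
p(3.0824475) = -0.0472824
r4 = 3.0824475 − (-0.0472824)·(0.0155924)/(0.4733924) = 3.0840049;  |Δ| = 0.0015574
p(3.0840049) = 0.0002466
r5 = 3.0840049 − 0.0002466·(0.0015574)/(0.0475290) = 3.0839968;  |Δ| = 0.0000081
|r5 − r4| = 0.0000081 < 10^{-4}

n = 5, r_n = 3.08400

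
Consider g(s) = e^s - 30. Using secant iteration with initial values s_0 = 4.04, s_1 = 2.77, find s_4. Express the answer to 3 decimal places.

g(4.04) = 26.82634, g(2.77) = -14.04137
s_2 = 2.77000 − (-14.04137)·(2.77000 − 4.04000) / (-14.04137 − 26.82634) = 2.77000 − (17.83253)/(-40.86771) = 3.20635
g(3.20635) = -5.31125
s_3 = 3.20635 − (-5.31125)·(3.20635 − 2.77000) / (-5.31125 − (-14.04137)) = 3.20635 − (-2.31755)/(8.73012) = 3.47181
g(3.47181) = 2.19509
s_4 = 3.47181 − 2.19509·(3.47181 − 3.20635) / (2.19509 − (-5.31125)) = 3.47181 − (0.58272)/(7.50634) = 3.39418

3.394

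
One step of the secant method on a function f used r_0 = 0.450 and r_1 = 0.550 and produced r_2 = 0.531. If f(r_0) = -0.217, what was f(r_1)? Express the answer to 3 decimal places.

0.051

The secant line through (0.450, -0.217) and (0.550, f(r_1)) crosses zero at r_2 = 0.531.
So (0.450, -0.217), (0.550, f(r_1)), (0.531, 0) are collinear:
f(r_1) = -0.217 · (0.550 − 0.531) / (0.450 − 0.531) = -0.217 · (0.01900)/(-0.08100) = 0.05090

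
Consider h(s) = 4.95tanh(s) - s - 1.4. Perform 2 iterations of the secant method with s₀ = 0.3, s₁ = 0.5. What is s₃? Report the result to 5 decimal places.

h(0.3) = -0.2580026, h(0.5) = 0.3874799
s₂ = 0.5000000 − 0.3874799·(0.5000000 − 0.3000000) / (0.3874799 − (-0.2580026)) = 0.5000000 − (0.0774960)/(0.6454825) = 0.3799410
h(0.3799410) = 0.0152073
s₃ = 0.3799410 − 0.0152073·(0.3799410 − 0.5000000) / (0.0152073 − 0.3874799) = 0.3799410 − (-0.0018258)/(-0.3722726) = 0.3750366

0.37504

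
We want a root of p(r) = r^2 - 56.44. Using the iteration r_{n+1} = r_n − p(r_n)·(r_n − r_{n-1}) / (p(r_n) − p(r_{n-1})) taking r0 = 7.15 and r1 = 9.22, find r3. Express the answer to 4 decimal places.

p(7.15) = -5.317500, p(9.22) = 28.568400
r2 = 9.220000 − 28.568400·(9.220000 − 7.150000) / (28.568400 − (-5.317500)) = 9.220000 − (59.136588)/(33.885900) = 7.474832
p(7.474832) = -0.566886
r3 = 7.474832 − (-0.566886)·(7.474832 − 9.220000) / (-0.566886 − 28.568400) = 7.474832 − (0.989312)/(-29.135286) = 7.508788

7.5088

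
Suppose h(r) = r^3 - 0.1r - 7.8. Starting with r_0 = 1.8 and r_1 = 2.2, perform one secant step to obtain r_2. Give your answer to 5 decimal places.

h(1.8) = -2.1480000, h(2.2) = 2.6280000
r_2 = 2.2000000 − 2.6280000·(2.2000000 − 1.8000000) / (2.6280000 − (-2.1480000)) = 2.2000000 − (1.0512000)/(4.7760000) = 1.9798995

1.97990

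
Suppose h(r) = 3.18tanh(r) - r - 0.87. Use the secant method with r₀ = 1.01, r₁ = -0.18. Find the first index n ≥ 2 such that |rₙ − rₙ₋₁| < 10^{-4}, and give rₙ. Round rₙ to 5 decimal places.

n = 7, rₙ = 0.43671

h(1.01) = 0.5551232, h(-0.18) = -1.2562972
r₂ = -0.1800000 − (-1.2562972)·(-1.1900000)/(-1.8114204) = 0.6453157;  |Δ| = 0.8253157
h(0.6453157) = 0.2925400
r₃ = 0.6453157 − 0.2925400·(0.8253157)/(1.5488371) = 0.4894324;  |Δ| = 0.1558833
h(0.4894324) = 0.0835429
r₄ = 0.4894324 − 0.0835429·(-0.1558833)/(-0.2089971) = 0.4271208;  |Δ| = 0.0623116
h(0.4271208) = -0.0158596
r₅ = 0.4271208 − (-0.0158596)·(-0.0623116)/(-0.0994025) = 0.4370626;  |Δ| = 0.0099418
h(0.4370626) = 0.0005746
r₆ = 0.4370626 − 0.0005746·(0.0099418)/(0.0164343) = 0.4367150;  |Δ| = 0.0003476
h(0.4367150) = 0.0000036
r₇ = 0.4367150 − 0.0000036·(-0.0003476)/(-0.0005710) = 0.4367128;  |Δ| = 0.0000022
|r₇ − r₆| = 0.0000022 < 10^{-4}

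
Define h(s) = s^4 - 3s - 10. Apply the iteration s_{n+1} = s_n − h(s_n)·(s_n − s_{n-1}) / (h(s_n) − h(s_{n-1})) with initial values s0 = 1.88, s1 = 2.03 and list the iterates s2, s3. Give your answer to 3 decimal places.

1.997, 2.000

h(1.88) = -3.14802, h(2.03) = 0.89182
s2 = 2.03000 − 0.89182·(2.03000 − 1.88000) / (0.89182 − (-3.14802)) = 2.03000 − (0.13377)/(4.03983) = 1.99689
h(1.99689) = -0.09006
s3 = 1.99689 − (-0.09006)·(1.99689 − 2.03000) / (-0.09006 − 0.89182) = 1.99689 − (0.00298)/(-0.98187) = 1.99992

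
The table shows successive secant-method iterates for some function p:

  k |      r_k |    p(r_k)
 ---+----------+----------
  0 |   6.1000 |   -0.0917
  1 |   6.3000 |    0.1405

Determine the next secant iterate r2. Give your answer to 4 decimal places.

r2 = 6.3000 − 0.1405·(6.3000 − 6.1000) / (0.1405 − (-0.0917))
   = 6.3000 − (0.028100)/(0.232200) = 6.178984

6.1790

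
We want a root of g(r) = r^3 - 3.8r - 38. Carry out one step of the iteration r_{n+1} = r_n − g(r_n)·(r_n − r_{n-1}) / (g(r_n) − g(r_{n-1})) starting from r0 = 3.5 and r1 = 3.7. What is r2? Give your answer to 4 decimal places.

g(3.5) = -8.425000, g(3.7) = -1.407000
r2 = 3.700000 − (-1.407000)·(3.700000 − 3.500000) / (-1.407000 − (-8.425000)) = 3.700000 − (-0.281400)/(7.018000) = 3.740097

3.7401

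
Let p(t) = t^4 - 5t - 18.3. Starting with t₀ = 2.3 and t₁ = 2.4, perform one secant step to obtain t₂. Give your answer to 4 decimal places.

2.3387

p(2.3) = -1.815900, p(2.4) = 2.877600
t₂ = 2.400000 − 2.877600·(2.400000 − 2.300000) / (2.877600 − (-1.815900)) = 2.400000 − (0.287760)/(4.693500) = 2.338690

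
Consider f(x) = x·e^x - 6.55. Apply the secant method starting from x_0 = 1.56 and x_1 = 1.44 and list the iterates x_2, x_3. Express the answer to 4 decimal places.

1.4821, 1.4845

f(1.56) = 0.873761, f(1.44) = -0.472198
x_2 = 1.440000 − (-0.472198)·(1.440000 − 1.560000) / (-0.472198 − 0.873761) = 1.440000 − (0.056664)/(-1.345959) = 1.482099
f(1.482099) = -0.025537
x_3 = 1.482099 − (-0.025537)·(1.482099 − 1.440000) / (-0.025537 − (-0.472198)) = 1.482099 − (-0.001075)/(0.446661) = 1.484506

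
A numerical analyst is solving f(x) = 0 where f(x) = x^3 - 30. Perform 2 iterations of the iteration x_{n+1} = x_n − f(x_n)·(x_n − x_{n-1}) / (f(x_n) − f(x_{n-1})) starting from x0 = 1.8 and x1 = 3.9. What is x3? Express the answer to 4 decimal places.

f(1.8) = -24.168000, f(3.9) = 29.319000
x2 = 3.900000 − 29.319000·(3.900000 − 1.800000) / (29.319000 − (-24.168000)) = 3.900000 − (61.569900)/(53.487000) = 2.748881
f(2.748881) = -9.228501
x3 = 2.748881 − (-9.228501)·(2.748881 − 3.900000) / (-9.228501 − 29.319000) = 2.748881 − (10.623103)/(-38.547501) = 3.024466

3.0245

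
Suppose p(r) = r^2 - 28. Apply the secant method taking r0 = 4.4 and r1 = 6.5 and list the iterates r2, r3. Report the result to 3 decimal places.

5.193, 5.281

p(4.4) = -8.64000, p(6.5) = 14.25000
r2 = 6.50000 − 14.25000·(6.50000 − 4.40000) / (14.25000 − (-8.64000)) = 6.50000 − (29.92500)/(22.89000) = 5.19266
p(5.19266) = -1.03628
r3 = 5.19266 − (-1.03628)·(5.19266 − 6.50000) / (-1.03628 − 14.25000) = 5.19266 − (1.35477)/(-15.28628) = 5.28129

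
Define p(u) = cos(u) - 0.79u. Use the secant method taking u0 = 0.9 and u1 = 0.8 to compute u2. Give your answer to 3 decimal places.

0.842

p(0.9) = -0.08939, p(0.8) = 0.06471
u2 = 0.80000 − 0.06471·(0.80000 − 0.90000) / (0.06471 − (-0.08939)) = 0.80000 − (-0.00647)/(0.15410) = 0.84199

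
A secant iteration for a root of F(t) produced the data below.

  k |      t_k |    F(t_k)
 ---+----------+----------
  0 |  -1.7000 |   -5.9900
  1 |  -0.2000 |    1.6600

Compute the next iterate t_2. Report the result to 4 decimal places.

t_2 = -0.2000 − 1.6600·(-0.2000 − (-1.7000)) / (1.6600 − (-5.9900))
   = -0.2000 − (2.490000)/(7.650000) = -0.525490

-0.5255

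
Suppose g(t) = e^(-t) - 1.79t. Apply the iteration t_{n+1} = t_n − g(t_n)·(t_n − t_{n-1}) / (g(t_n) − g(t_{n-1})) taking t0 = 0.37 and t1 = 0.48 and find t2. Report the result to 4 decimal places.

g(0.37) = 0.028434, g(0.48) = -0.240417
t2 = 0.480000 − (-0.240417)·(0.480000 − 0.370000) / (-0.240417 − 0.028434) = 0.480000 − (-0.026446)/(-0.268851) = 0.381634

0.3816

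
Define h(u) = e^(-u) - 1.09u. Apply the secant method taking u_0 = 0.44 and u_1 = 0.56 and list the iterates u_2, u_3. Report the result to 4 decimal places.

0.5369, 0.5365

h(0.44) = 0.164436, h(0.56) = -0.039191
u_2 = 0.560000 − (-0.039191)·(0.560000 − 0.440000) / (-0.039191 − 0.164436) = 0.560000 − (-0.004703)/(-0.203627) = 0.536904
h(0.536904) = -0.000671
u_3 = 0.536904 − (-0.000671)·(0.536904 − 0.560000) / (-0.000671 − (-0.039191)) = 0.536904 − (0.000015)/(0.038520) = 0.536502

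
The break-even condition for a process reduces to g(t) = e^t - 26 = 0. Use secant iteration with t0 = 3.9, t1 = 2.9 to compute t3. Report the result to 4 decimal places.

3.2789

g(3.9) = 23.402449, g(2.9) = -7.825855
t2 = 2.900000 − (-7.825855)·(2.900000 − 3.900000) / (-7.825855 − 23.402449) = 2.900000 − (7.825855)/(-31.228304) = 3.150601
g(3.150601) = -2.649898
t3 = 3.150601 − (-2.649898)·(3.150601 − 2.900000) / (-2.649898 − (-7.825855)) = 3.150601 − (-0.664068)/(5.175956) = 3.278900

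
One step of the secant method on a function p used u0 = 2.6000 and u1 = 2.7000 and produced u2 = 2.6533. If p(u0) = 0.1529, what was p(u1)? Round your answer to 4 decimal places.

The secant line through (2.6000, 0.1529) and (2.7000, p(u1)) crosses zero at u2 = 2.6533.
So (2.6000, 0.1529), (2.7000, p(u1)), (2.6533, 0) are collinear:
p(u1) = 0.1529 · (2.7000 − 2.6533) / (2.6000 − 2.6533) = 0.1529 · (0.046700)/(-0.053300) = -0.133967

-0.1340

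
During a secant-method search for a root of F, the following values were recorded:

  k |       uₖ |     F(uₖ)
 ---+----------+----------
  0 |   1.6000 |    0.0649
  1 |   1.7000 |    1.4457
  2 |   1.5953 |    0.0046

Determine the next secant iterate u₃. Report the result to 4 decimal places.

u₃ = 1.5953 − 0.0046·(1.5953 − 1.7000) / (0.0046 − 1.4457)
   = 1.5953 − (-0.000482)/(-1.441100) = 1.594966

1.5950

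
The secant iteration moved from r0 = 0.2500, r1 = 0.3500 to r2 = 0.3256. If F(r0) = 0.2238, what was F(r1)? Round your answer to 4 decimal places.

-0.0722

The secant line through (0.2500, 0.2238) and (0.3500, F(r1)) crosses zero at r2 = 0.3256.
So (0.2500, 0.2238), (0.3500, F(r1)), (0.3256, 0) are collinear:
F(r1) = 0.2238 · (0.3500 − 0.3256) / (0.2500 − 0.3256) = 0.2238 · (0.024400)/(-0.075600) = -0.072232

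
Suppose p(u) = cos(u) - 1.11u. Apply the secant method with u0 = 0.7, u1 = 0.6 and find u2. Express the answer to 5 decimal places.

0.69291

p(0.7) = -0.0121578, p(0.6) = 0.1593356
u2 = 0.6000000 − 0.1593356·(0.6000000 − 0.7000000) / (0.1593356 − (-0.0121578)) = 0.6000000 − (-0.0159336)/(0.1714934) = 0.6929106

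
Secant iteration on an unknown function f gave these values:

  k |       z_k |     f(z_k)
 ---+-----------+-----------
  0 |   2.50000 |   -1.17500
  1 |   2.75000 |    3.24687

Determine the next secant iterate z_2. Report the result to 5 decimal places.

2.56643

z_2 = 2.75000 − 3.24687·(2.75000 − 2.50000) / (3.24687 − (-1.17500))
   = 2.75000 − (0.8117175)/(4.4218700) = 2.5664312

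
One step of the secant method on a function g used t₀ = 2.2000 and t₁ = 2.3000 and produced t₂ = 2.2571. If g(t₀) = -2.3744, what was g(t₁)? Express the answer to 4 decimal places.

1.7839

The secant line through (2.2000, -2.3744) and (2.3000, g(t₁)) crosses zero at t₂ = 2.2571.
So (2.2000, -2.3744), (2.3000, g(t₁)), (2.2571, 0) are collinear:
g(t₁) = -2.3744 · (2.3000 − 2.2571) / (2.2000 − 2.2571) = -2.3744 · (0.042900)/(-0.057100) = 1.783919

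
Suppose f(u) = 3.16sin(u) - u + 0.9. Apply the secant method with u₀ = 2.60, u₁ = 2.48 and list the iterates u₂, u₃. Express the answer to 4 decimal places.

f(2.60) = -0.071016, f(2.48) = 0.361423
u₂ = 2.480000 − 0.361423·(2.480000 − 2.600000) / (0.361423 − (-0.071016)) = 2.480000 − (-0.043371)/(0.432438) = 2.580293
f(2.580293) = 0.001732
u₃ = 2.580293 − 0.001732·(2.580293 − 2.480000) / (0.001732 − 0.361423) = 2.580293 − (0.000174)/(-0.359691) = 2.580776

2.5803, 2.5808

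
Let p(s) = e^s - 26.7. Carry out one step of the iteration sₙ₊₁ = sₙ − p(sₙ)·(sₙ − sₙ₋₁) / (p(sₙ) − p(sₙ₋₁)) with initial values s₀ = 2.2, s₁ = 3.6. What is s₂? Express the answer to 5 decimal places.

3.09743

p(2.2) = -17.6749865, p(3.6) = 9.8982344
s₂ = 3.6000000 − 9.8982344·(3.6000000 − 2.2000000) / (9.8982344 − (-17.6749865)) = 3.6000000 − (13.8575282)/(27.5732209) = 3.0974280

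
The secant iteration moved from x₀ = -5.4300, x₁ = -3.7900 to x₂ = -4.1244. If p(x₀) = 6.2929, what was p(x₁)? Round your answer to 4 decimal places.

-1.6118

The secant line through (-5.4300, 6.2929) and (-3.7900, p(x₁)) crosses zero at x₂ = -4.1244.
So (-5.4300, 6.2929), (-3.7900, p(x₁)), (-4.1244, 0) are collinear:
p(x₁) = 6.2929 · (-3.7900 − (-4.1244)) / (-5.4300 − (-4.1244)) = 6.2929 · (0.334400)/(-1.305600) = -1.611784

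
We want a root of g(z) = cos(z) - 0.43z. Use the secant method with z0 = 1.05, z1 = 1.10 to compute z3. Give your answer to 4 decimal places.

g(1.05) = 0.046071, g(1.10) = -0.019404
z2 = 1.100000 − (-0.019404)·(1.100000 − 1.050000) / (-0.019404 − 0.046071) = 1.100000 − (-0.000970)/(-0.065475) = 1.085182
g(1.085182) = 0.000123
z3 = 1.085182 − 0.000123·(1.085182 − 1.100000) / (0.000123 − (-0.019404)) = 1.085182 − (-0.000002)/(0.019527) = 1.085276

1.0853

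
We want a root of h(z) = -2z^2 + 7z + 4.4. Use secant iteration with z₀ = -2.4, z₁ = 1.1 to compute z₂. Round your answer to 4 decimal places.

0.0917

h(-2.4) = -23.920000, h(1.1) = 9.680000
z₂ = 1.100000 − 9.680000·(1.100000 − (-2.400000)) / (9.680000 − (-23.920000)) = 1.100000 − (33.880000)/(33.600000) = 0.091667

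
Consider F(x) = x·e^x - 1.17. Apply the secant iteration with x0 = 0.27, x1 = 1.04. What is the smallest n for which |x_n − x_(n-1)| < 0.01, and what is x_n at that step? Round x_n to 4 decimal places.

F(0.27) = -0.816310, F(1.04) = 1.772386
x2 = 1.040000 − 1.772386·(0.770000)/(2.588695) = 0.512809;  |Δ| = 0.527191
F(0.512809) = -0.313622
x3 = 0.512809 − (-0.313622)·(-0.527191)/(-2.086007) = 0.592070;  |Δ| = 0.079261
F(0.592070) = -0.099700
x4 = 0.592070 − (-0.099700)·(0.079261)/(0.213921) = 0.629010;  |Δ| = 0.036940
F(0.629010) = 0.009867
x5 = 0.629010 − 0.009867·(0.036940)/(0.109567) = 0.625683;  |Δ| = 0.003327
|x5 − x4| = 0.003327 < 0.01

n = 5, x_n = 0.6257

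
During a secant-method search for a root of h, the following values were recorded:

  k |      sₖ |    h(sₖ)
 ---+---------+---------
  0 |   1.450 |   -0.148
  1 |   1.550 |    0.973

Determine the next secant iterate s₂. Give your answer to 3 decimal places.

1.463

s₂ = 1.550 − 0.973·(1.550 − 1.450) / (0.973 − (-0.148))
   = 1.550 − (0.09730)/(1.12100) = 1.46320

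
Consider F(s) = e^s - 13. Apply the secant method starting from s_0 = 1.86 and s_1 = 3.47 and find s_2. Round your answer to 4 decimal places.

2.2718

F(1.86) = -6.576263, F(3.47) = 19.136742
s_2 = 3.470000 − 19.136742·(3.470000 − 1.860000) / (19.136742 − (-6.576263)) = 3.470000 − (30.810155)/(25.713006) = 2.271768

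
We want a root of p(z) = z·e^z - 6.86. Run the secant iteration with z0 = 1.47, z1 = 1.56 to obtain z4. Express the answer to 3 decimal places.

1.512

p(1.47) = -0.46662, p(1.56) = 0.56376
z2 = 1.56000 − 0.56376·(1.56000 − 1.47000) / (0.56376 − (-0.46662)) = 1.56000 − (0.05074)/(1.03039) = 1.51076
p(1.51076) = -0.01602
z3 = 1.51076 − (-0.01602)·(1.51076 − 1.56000) / (-0.01602 − 0.56376) = 1.51076 − (0.00079)/(-0.57978) = 1.51212
p(1.51212) = -0.00053
z4 = 1.51212 − (-0.00053)·(1.51212 − 1.51076) / (-0.00053 − (-0.01602)) = 1.51212 − (0.00000)/(0.01549) = 1.51217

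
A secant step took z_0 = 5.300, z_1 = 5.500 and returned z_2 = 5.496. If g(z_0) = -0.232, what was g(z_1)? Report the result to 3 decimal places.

0.005

The secant line through (5.300, -0.232) and (5.500, g(z_1)) crosses zero at z_2 = 5.496.
So (5.300, -0.232), (5.500, g(z_1)), (5.496, 0) are collinear:
g(z_1) = -0.232 · (5.500 − 5.496) / (5.300 − 5.496) = -0.232 · (0.00400)/(-0.19600) = 0.00473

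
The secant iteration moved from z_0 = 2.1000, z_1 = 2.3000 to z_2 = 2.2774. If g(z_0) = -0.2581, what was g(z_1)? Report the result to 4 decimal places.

The secant line through (2.1000, -0.2581) and (2.3000, g(z_1)) crosses zero at z_2 = 2.2774.
So (2.1000, -0.2581), (2.3000, g(z_1)), (2.2774, 0) are collinear:
g(z_1) = -0.2581 · (2.3000 − 2.2774) / (2.1000 − 2.2774) = -0.2581 · (0.022600)/(-0.177400) = 0.032881

0.0329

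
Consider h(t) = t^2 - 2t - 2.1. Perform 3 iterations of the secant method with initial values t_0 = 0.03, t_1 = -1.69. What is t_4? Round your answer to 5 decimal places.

-0.76337

h(0.03) = -2.1591000, h(-1.69) = 4.1361000
t_2 = -1.6900000 − 4.1361000·(-1.6900000 − 0.0300000) / (4.1361000 − (-2.1591000)) = -1.6900000 − (-7.1140920)/(6.2952000) = -0.5599180
h(-0.5599180) = -0.6666557
t_3 = -0.5599180 − (-0.6666557)·(-0.5599180 − (-1.6900000)) / (-0.6666557 − 4.1361000) = -0.5599180 − (-0.7533756)/(-4.8027557) = -0.7167812
h(-0.7167812) = -0.1526622
t_4 = -0.7167812 − (-0.1526622)·(-0.7167812 − (-0.5599180)) / (-0.1526622 − (-0.6666557)) = -0.7167812 − (0.0239471)/(0.5139935) = -0.7633715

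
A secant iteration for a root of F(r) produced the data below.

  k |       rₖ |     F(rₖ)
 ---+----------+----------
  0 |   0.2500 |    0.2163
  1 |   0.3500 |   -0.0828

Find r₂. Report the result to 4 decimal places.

0.3223

r₂ = 0.3500 − (-0.0828)·(0.3500 − 0.2500) / (-0.0828 − 0.2163)
   = 0.3500 − (-0.008280)/(-0.299100) = 0.322317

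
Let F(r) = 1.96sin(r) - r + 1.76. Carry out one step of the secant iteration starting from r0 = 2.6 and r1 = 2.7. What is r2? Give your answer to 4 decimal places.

F(2.6) = 0.170383, F(2.7) = -0.102335
r2 = 2.700000 − (-0.102335)·(2.700000 − 2.600000) / (-0.102335 − 0.170383) = 2.700000 − (-0.010234)/(-0.272718) = 2.662476

2.6625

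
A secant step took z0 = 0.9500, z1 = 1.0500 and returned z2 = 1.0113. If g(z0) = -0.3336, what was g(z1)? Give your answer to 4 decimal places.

The secant line through (0.9500, -0.3336) and (1.0500, g(z1)) crosses zero at z2 = 1.0113.
So (0.9500, -0.3336), (1.0500, g(z1)), (1.0113, 0) are collinear:
g(z1) = -0.3336 · (1.0500 − 1.0113) / (0.9500 − 1.0113) = -0.3336 · (0.038700)/(-0.061300) = 0.210609

0.2106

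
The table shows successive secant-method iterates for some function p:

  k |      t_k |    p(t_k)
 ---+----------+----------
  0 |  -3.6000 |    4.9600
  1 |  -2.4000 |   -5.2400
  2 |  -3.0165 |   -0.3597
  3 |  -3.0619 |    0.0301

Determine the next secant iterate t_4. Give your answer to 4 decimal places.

-3.0584

t_4 = -3.0619 − 0.0301·(-3.0619 − (-3.0165)) / (0.0301 − (-0.3597))
   = -3.0619 − (-0.001367)/(0.389800) = -3.058394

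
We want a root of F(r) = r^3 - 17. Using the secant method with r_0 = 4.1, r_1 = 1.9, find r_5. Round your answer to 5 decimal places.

2.57071

F(4.1) = 51.9210000, F(1.9) = -10.1410000
r_2 = 1.9000000 − (-10.1410000)·(1.9000000 − 4.1000000) / (-10.1410000 − 51.9210000) = 1.9000000 − (22.3102000)/(-62.0620000) = 2.2594825
F(2.2594825) = -5.4647525
r_3 = 2.2594825 − (-5.4647525)·(2.2594825 − 1.9000000) / (-5.4647525 − (-10.1410000)) = 2.2594825 − (-1.9644826)/(4.6762475) = 2.6795805
F(2.6795805) = 2.2397951
r_4 = 2.6795805 − 2.2397951·(2.6795805 − 2.2594825) / (2.2397951 − (-5.4647525)) = 2.6795805 − (0.9409336)/(7.7045475) = 2.5574535
F(2.5574535) = -0.2728006
r_5 = 2.5574535 − (-0.2728006)·(2.5574535 − 2.6795805) / (-0.2728006 − 2.2397951) = 2.5574535 − (0.0333163)/(-2.5125957) = 2.5707132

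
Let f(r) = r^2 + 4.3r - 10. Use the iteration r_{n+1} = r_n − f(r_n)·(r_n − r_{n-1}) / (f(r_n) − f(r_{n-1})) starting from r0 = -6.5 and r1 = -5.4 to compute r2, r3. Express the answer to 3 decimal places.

f(-6.5) = 4.30000, f(-5.4) = -4.06000
r2 = -5.40000 − (-4.06000)·(-5.40000 − (-6.50000)) / (-4.06000 − 4.30000) = -5.40000 − (-4.46600)/(-8.36000) = -5.93421
f(-5.93421) = -0.30225
r3 = -5.93421 − (-0.30225)·(-5.93421 − (-5.40000)) / (-0.30225 − (-4.06000)) = -5.93421 − (0.16147)/(3.75775) = -5.97718

-5.934, -5.977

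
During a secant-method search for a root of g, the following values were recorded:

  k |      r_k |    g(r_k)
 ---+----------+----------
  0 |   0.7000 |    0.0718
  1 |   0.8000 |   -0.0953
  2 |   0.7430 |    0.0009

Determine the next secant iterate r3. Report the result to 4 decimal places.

r3 = 0.7430 − 0.0009·(0.7430 − 0.8000) / (0.0009 − (-0.0953))
   = 0.7430 − (-0.000051)/(0.096200) = 0.743533

0.7435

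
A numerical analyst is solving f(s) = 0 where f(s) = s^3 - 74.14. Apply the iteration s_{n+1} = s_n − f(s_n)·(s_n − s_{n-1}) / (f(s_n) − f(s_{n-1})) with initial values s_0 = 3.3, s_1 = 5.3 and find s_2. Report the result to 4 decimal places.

f(3.3) = -38.203000, f(5.3) = 74.737000
s_2 = 5.300000 − 74.737000·(5.300000 − 3.300000) / (74.737000 − (-38.203000)) = 5.300000 − (149.474000)/(112.940000) = 3.976519

3.9765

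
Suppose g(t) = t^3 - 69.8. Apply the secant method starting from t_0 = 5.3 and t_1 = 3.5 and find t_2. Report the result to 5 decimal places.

g(5.3) = 79.0770000, g(3.5) = -26.9250000
t_2 = 3.5000000 − (-26.9250000)·(3.5000000 − 5.3000000) / (-26.9250000 − 79.0770000) = 3.5000000 − (48.4650000)/(-106.0020000) = 3.9572084

3.95721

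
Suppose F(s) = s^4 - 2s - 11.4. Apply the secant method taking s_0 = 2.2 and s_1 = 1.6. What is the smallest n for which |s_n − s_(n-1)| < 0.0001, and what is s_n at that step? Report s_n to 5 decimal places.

F(2.2) = 7.6256000, F(1.6) = -8.0464000
s_2 = 1.6000000 − (-8.0464000)·(-0.6000000)/(-15.6720000) = 1.9080551;  |Δ| = 0.3080551
F(1.9080551) = -1.9616003
s_3 = 1.9080551 − (-1.9616003)·(0.3080551)/(6.0847997) = 2.0073651;  |Δ| = 0.0993099
F(2.0073651) = 0.8222569
s_4 = 2.0073651 − 0.8222569·(0.0993099)/(2.7838572) = 1.9780323;  |Δ| = 0.0293328
F(1.9780323) = -0.0475342
s_5 = 1.9780323 − (-0.0475342)·(-0.0293328)/(-0.8697912) = 1.9796353;  |Δ| = 0.0016030
F(1.9796353) = -0.0010545
s_6 = 1.9796353 − (-0.0010545)·(0.0016030)/(0.0464798) = 1.9796717;  |Δ| = 0.0000364
|s_6 − s_5| = 0.0000364 < 0.0001

n = 6, s_n = 1.97967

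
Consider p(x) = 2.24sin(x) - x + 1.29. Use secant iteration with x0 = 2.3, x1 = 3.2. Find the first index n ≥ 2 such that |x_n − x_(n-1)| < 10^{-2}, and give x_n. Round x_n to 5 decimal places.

n = 4, x_n = 2.54624

p(2.3) = 0.6603797, p(3.2) = -2.0407581
x2 = 3.2000000 − (-2.0407581)·(0.9000000)/(-2.7011378) = 2.5200338;  |Δ| = 0.6799662
p(2.5200338) = 0.0743252
x3 = 2.5200338 − 0.0743252·(-0.6799662)/(2.1150833) = 2.5439282;  |Δ| = 0.0238944
p(2.5439282) = 0.0065496
x4 = 2.5439282 − 0.0065496·(0.0238944)/(-0.0677756) = 2.5462373;  |Δ| = 0.0023091
|x4 − x3| = 0.0023091 < 10^{-2}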